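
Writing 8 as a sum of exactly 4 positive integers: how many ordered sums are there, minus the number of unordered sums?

30

Compositions: C(7,3) = 35.
Partitions of 8 into exactly 4 parts: 5.
Difference: 35 − 5 = 30.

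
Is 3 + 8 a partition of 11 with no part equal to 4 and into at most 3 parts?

Yes

The parts sum to 11, and the condition 'no summand equals 4' holds; the condition 'there are at most 3 summands' holds.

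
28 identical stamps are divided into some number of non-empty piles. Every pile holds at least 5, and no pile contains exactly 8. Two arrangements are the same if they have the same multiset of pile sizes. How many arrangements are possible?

There are too many to list fully; the first 12 (by largest part) are:
28
23,5
22,6
21,7
19,9
18,10
18,5,5
17,11
17,6,5
16,12
16,7,5
16,6,6
…and 25 more, for 37 total.

37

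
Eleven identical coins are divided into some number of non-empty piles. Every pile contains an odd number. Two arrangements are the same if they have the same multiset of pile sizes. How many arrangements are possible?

12

They are:
11
9+1+1
7+3+1
7+1+1+1+1
5+5+1
5+3+3
5+3+1+1+1
5+1+1+1+1+1+1
3+3+3+1+1
3+3+1+1+1+1+1
3+1+1+1+1+1+1+1+1
1+1+1+1+1+1+1+1+1+1+1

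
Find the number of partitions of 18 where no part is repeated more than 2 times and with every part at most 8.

75

Direct enumeration gives 75 partitions.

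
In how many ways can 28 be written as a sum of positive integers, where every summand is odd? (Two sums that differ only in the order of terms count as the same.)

222

Systematic enumeration (by largest part, then next-largest, …) yields 222.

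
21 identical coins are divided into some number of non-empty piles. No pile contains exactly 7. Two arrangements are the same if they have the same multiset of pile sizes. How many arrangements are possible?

657

Enumerating by decreasing first part gives 657 partitions in all.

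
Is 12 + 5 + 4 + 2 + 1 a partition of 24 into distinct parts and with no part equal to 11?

Yes

The parts sum to 24, and the condition 'all summands are distinct' holds; the condition 'no summand equals 11' holds.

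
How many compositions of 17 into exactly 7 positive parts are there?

8008

Equivalently, choose which 6 of the 16 gaps become plus signs: C(16,6) = 8008.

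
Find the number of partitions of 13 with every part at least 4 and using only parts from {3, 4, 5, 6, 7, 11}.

2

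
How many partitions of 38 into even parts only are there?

490

Enumerating by decreasing first part gives 490 partitions in all.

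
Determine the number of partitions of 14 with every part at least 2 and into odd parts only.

4

Enumerating:
3,11
5,9
7,7
3,3,3,5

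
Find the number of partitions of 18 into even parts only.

A partial list (first 12 by largest part):
18
2+16
4+14
2+2+14
6+12
2+4+12
2+2+2+12
8+10
2+6+10
4+4+10
2+2+4+10
2+2+2+2+10
…and 18 more, for 30 total.

30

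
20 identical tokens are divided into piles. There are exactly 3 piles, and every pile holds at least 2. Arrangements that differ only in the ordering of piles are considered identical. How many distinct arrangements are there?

24

Enumerating:
16,2,2
15,3,2
14,4,2
14,3,3
13,5,2
13,4,3
12,6,2
12,5,3
12,4,4
11,7,2
11,6,3
11,5,4
10,8,2
10,7,3
10,6,4
10,5,5
9,9,2
9,8,3
9,7,4
9,6,5
8,8,4
8,7,5
8,6,6
7,7,6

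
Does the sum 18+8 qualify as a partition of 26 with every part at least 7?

The parts sum to 26, and the condition 'every summand is at least 7' holds.

Yes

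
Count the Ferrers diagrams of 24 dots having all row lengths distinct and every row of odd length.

They are:
23+1
21+3
19+5
17+7
15+9
15+5+3+1
13+11
13+7+3+1
11+9+3+1
11+7+5+1
9+7+5+3
Counting gives 11.

11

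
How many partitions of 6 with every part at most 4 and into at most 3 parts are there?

Listing the qualifying partitions of 6:
4,2
4,1,1
3,3
3,2,1
2,2,2

5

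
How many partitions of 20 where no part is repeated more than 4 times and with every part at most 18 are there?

407

There are 407 such partitions.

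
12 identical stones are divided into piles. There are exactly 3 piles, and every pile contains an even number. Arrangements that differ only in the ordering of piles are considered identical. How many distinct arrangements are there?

3

Listing the qualifying partitions of 12:
8, 2, 2
6, 4, 2
4, 4, 4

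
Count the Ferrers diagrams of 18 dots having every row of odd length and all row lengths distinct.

5

The partitions of 18 that satisfy the conditions:
17+1
15+3
13+5
11+7
9+5+3+1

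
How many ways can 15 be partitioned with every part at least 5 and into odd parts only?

2

Enumerating:
15
5, 5, 5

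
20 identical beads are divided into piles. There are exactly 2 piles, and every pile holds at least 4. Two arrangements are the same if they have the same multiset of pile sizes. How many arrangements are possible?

They are:
16,4
15,5
14,6
13,7
12,8
11,9
10,10
That's 7 in total.

7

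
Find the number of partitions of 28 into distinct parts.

A full systematic count gives 222.

222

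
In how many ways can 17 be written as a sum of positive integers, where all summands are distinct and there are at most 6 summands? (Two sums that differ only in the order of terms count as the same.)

A partial list (first 12 by largest part):
17
16 + 1
15 + 2
14 + 3
14 + 2 + 1
13 + 4
13 + 3 + 1
12 + 5
12 + 4 + 1
12 + 3 + 2
11 + 6
11 + 5 + 1
…and 26 more, for 38 total.

38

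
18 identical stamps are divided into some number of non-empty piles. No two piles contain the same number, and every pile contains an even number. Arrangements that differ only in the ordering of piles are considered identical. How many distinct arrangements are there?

8

Enumerating:
18
16 + 2
14 + 4
12 + 6
12 + 4 + 2
10 + 8
10 + 6 + 2
8 + 6 + 4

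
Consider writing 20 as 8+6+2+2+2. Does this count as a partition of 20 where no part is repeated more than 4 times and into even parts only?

The parts sum to 20, and the condition 'no summand is used more than 4 times' holds; the condition 'every summand is even' holds.

Yes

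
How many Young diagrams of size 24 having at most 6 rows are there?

532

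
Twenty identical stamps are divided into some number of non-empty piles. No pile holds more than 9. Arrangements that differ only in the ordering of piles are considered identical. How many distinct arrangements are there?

Systematic enumeration (by largest part, then next-largest, …) yields 488.

488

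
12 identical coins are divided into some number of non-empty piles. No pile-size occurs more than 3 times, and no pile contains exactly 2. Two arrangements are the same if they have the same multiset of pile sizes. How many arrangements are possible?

The partitions of 12 that satisfy the conditions:
12
11,1
10,1,1
9,3
9,1,1,1
8,4
8,3,1
7,5
7,4,1
7,3,1,1
6,6
6,5,1
6,4,1,1
6,3,3
6,3,1,1,1
5,5,1,1
5,4,3
5,4,1,1,1
5,3,3,1
4,4,4
4,4,3,1
4,3,3,1,1
3,3,3,1,1,1
That's 23 in total.

23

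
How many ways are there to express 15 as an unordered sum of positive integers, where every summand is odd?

27

There are too many to list fully; the first 12 (by largest part) are:
15
13+1+1
11+3+1
11+1+1+1+1
9+5+1
9+3+3
9+3+1+1+1
9+1+1+1+1+1+1
7+7+1
7+5+3
7+5+1+1+1
7+3+3+1+1
…and 15 more, for 27 total.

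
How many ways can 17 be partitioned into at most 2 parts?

9

Listing the qualifying partitions of 17:
17
16+1
15+2
14+3
13+4
12+5
11+6
10+7
9+8
Counting gives 9.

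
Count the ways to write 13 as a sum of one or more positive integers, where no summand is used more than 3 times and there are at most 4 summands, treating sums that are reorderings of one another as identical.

39

There are too many to list fully; the first 12 (by largest part) are:
13
12, 1
11, 2
11, 1, 1
10, 3
10, 2, 1
10, 1, 1, 1
9, 4
9, 3, 1
9, 2, 2
9, 2, 1, 1
8, 5
…and 27 more, for 39 total.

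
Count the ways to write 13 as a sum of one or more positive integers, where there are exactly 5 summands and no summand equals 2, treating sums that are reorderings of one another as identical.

7

Enumerating:
1+1+1+1+9
1+1+1+3+7
1+1+1+4+6
1+1+1+5+5
1+1+3+3+5
1+1+3+4+4
1+3+3+3+3
Counting gives 7.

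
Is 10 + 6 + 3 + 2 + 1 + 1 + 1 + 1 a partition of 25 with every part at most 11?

The parts sum to 25, and the condition 'no summand exceeds 11' holds.

Yes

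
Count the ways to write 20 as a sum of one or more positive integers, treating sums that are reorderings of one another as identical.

Systematic enumeration (by largest part, then next-largest, …) yields 627.

627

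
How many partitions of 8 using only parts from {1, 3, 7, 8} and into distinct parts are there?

2

They are:
8
7,1
Counting gives 2.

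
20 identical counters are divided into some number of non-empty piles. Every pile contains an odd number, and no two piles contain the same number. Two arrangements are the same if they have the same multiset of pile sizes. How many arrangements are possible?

7

Enumerating:
19+1
17+3
15+5
13+7
11+9
11+5+3+1
9+7+3+1
That's 7 in total.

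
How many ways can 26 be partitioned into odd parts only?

165

Direct enumeration gives 165 partitions.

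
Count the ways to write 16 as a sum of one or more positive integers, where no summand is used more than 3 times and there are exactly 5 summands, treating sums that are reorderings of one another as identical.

34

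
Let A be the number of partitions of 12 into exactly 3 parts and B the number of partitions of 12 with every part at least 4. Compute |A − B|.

7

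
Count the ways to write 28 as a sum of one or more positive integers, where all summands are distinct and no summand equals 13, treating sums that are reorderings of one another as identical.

There are 196 such partitions.

196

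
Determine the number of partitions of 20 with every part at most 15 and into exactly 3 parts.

29

There are too many to list fully; the first 12 (by largest part) are:
15 + 4 + 1
15 + 3 + 2
14 + 5 + 1
14 + 4 + 2
14 + 3 + 3
13 + 6 + 1
13 + 5 + 2
13 + 4 + 3
12 + 7 + 1
12 + 6 + 2
12 + 5 + 3
12 + 4 + 4
…and 17 more, for 29 total.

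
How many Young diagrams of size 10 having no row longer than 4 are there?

They are:
2,4,4
1,1,4,4
3,3,4
1,2,3,4
1,1,1,3,4
2,2,2,4
1,1,2,2,4
1,1,1,1,2,4
1,1,1,1,1,1,4
1,3,3,3
2,2,3,3
1,1,2,3,3
1,1,1,1,3,3
1,2,2,2,3
1,1,1,2,2,3
1,1,1,1,1,2,3
1,1,1,1,1,1,1,3
2,2,2,2,2
1,1,2,2,2,2
1,1,1,1,2,2,2
1,1,1,1,1,1,2,2
1,1,1,1,1,1,1,1,2
1,1,1,1,1,1,1,1,1,1
That's 23 in total.

23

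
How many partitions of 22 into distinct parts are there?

Enumerating by decreasing first part gives 89 partitions in all.

89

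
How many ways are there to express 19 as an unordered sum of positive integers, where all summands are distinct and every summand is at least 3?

Listing the qualifying partitions of 19:
19
16, 3
15, 4
14, 5
13, 6
12, 7
12, 4, 3
11, 8
11, 5, 3
10, 9
10, 6, 3
10, 5, 4
9, 7, 3
9, 6, 4
8, 7, 4
8, 6, 5
7, 5, 4, 3
That's 17 in total.

17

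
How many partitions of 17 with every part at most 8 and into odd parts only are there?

24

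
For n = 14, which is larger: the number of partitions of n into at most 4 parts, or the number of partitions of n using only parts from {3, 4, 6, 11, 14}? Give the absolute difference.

Partitions of 14 into at most 4 parts: 47.
Partitions of 14 using only parts from {3, 4, 6, 11, 14}: 4.
|47 − 4| = 43.

43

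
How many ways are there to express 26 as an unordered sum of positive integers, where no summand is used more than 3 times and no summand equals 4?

A full systematic count gives 596.

596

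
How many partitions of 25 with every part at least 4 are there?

A partial list (first 12 by largest part):
25
21 + 4
20 + 5
19 + 6
18 + 7
17 + 8
17 + 4 + 4
16 + 9
16 + 5 + 4
15 + 10
15 + 6 + 4
15 + 5 + 5
…and 45 more, for 57 total.

57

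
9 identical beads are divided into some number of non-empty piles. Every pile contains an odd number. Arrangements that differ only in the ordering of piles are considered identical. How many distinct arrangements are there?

8

They are:
9
7, 1, 1
5, 3, 1
5, 1, 1, 1, 1
3, 3, 3
3, 3, 1, 1, 1
3, 1, 1, 1, 1, 1, 1
1, 1, 1, 1, 1, 1, 1, 1, 1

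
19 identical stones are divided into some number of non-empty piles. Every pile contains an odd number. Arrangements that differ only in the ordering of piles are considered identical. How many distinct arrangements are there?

54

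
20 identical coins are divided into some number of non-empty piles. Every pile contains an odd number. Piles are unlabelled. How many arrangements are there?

64

A partial list (first 12 by largest part):
1+19
3+17
1+1+1+17
5+15
1+1+3+15
1+1+1+1+1+15
7+13
1+1+5+13
1+3+3+13
1+1+1+1+3+13
1+1+1+1+1+1+1+13
9+11
…and 52 more, for 64 total.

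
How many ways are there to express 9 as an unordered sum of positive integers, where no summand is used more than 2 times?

16

The partitions of 9 that satisfy the conditions:
9
8 + 1
7 + 2
7 + 1 + 1
6 + 3
6 + 2 + 1
5 + 4
5 + 3 + 1
5 + 2 + 2
5 + 2 + 1 + 1
4 + 4 + 1
4 + 3 + 2
4 + 3 + 1 + 1
4 + 2 + 2 + 1
3 + 3 + 2 + 1
3 + 2 + 2 + 1 + 1
That's 16 in total.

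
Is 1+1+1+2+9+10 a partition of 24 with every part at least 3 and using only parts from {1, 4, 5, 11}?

The parts sum to 24, and the condition 'every summand is at least 3' is violated.

No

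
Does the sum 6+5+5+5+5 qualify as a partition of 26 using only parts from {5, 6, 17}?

The parts sum to 26, and the condition 'each summand belongs to {5, 6, 17}' holds.

Yes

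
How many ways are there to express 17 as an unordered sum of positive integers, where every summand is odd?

There are too many to list fully; the first 12 (by largest part) are:
17
15, 1, 1
13, 3, 1
13, 1, 1, 1, 1
11, 5, 1
11, 3, 3
11, 3, 1, 1, 1
11, 1, 1, 1, 1, 1, 1
9, 7, 1
9, 5, 3
9, 5, 1, 1, 1
9, 3, 3, 1, 1
…and 26 more, for 38 total.

38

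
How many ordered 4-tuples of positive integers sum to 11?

120

Place 3 bars in the 10 internal gaps of a row of 11 dots: C(10,3) = 120.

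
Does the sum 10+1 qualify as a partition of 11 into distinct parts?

Yes

The parts sum to 11, and the condition 'all summands are distinct' holds.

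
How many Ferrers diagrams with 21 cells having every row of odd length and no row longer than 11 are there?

62

There are too many to list fully; the first 12 (by largest part) are:
11,9,1
11,7,3
11,7,1,1,1
11,5,5
11,5,3,1,1
11,5,1,1,1,1,1
11,3,3,3,1
11,3,3,1,1,1,1
11,3,1,1,1,1,1,1,1
11,1,1,1,1,1,1,1,1,1,1
9,9,3
9,9,1,1,1
…and 50 more, for 62 total.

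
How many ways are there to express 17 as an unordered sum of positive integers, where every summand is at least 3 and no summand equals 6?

19

They are:
17
14+3
13+4
12+5
11+3+3
10+7
10+4+3
9+8
9+5+3
9+4+4
8+5+4
8+3+3+3
7+7+3
7+5+5
7+4+3+3
5+5+4+3
5+4+4+4
5+3+3+3+3
4+4+3+3+3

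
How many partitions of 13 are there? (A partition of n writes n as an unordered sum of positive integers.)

Systematic enumeration (by largest part, then next-largest, …) yields 101.

101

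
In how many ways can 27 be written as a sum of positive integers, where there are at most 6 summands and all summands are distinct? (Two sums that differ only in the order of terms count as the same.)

192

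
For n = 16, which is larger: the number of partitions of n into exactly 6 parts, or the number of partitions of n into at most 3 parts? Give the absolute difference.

5

Partitions of 16 into exactly 6 parts: 35.
Partitions of 16 into at most 3 parts: 30.
|35 − 30| = 5.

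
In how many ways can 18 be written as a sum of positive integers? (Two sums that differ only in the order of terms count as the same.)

385

Counting exhaustively, 385 partitions satisfy the conditions.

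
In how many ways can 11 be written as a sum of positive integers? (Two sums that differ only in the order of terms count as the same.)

56

A partial list (first 12 by largest part):
11
10+1
9+2
9+1+1
8+3
8+2+1
8+1+1+1
7+4
7+3+1
7+2+2
7+2+1+1
7+1+1+1+1
…and 44 more, for 56 total.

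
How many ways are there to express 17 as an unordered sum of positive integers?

Direct enumeration gives 297 partitions.

297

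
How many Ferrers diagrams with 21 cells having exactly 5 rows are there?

101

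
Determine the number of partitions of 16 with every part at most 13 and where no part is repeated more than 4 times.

160

Enumerating by decreasing first part gives 160 partitions in all.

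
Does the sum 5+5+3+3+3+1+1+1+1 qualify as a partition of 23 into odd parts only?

The parts sum to 23, and the condition 'every summand is odd' holds.

Yes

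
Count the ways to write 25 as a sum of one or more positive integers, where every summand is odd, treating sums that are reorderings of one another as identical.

There are 142 such partitions.

142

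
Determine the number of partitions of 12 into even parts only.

They are:
12
10,2
8,4
8,2,2
6,6
6,4,2
6,2,2,2
4,4,4
4,4,2,2
4,2,2,2,2
2,2,2,2,2,2

11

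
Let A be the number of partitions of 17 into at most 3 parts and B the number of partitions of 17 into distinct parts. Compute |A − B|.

Partitions of 17 into at most 3 parts: 33.
Partitions of 17 into distinct parts: 38.
|33 − 38| = 5.

5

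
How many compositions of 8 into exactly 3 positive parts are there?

21

Place 2 bars in the 7 internal gaps of a row of 8 dots: C(7,2) = 21.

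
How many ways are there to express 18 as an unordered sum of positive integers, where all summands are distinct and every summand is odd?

Listing the qualifying partitions of 18:
17+1
15+3
13+5
11+7
9+5+3+1

5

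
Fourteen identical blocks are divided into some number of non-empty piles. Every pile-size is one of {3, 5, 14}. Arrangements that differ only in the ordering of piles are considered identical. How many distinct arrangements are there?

2

The partitions of 14 that satisfy the conditions:
14
3+3+3+5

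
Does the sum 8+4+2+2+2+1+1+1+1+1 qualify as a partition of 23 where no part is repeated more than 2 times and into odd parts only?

No

The parts sum to 23, and the condition 'no summand is used more than 2 times' is violated.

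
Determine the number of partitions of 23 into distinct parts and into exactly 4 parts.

39

A partial list (first 12 by largest part):
17 + 3 + 2 + 1
16 + 4 + 2 + 1
15 + 5 + 2 + 1
15 + 4 + 3 + 1
14 + 6 + 2 + 1
14 + 5 + 3 + 1
14 + 4 + 3 + 2
13 + 7 + 2 + 1
13 + 6 + 3 + 1
13 + 5 + 4 + 1
13 + 5 + 3 + 2
12 + 8 + 2 + 1
…and 27 more, for 39 total.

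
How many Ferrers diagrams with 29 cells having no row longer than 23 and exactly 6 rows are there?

Enumerating by decreasing first part gives 453 partitions in all.

453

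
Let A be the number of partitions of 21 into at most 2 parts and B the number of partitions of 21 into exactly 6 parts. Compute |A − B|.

99

Partitions of 21 into at most 2 parts: 11.
Partitions of 21 into exactly 6 parts: 110.
|11 − 110| = 99.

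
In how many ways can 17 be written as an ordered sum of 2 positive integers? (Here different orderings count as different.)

By stars and bars with positive parts, the count is C(16,1) = 16.

16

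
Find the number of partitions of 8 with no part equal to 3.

Listing the qualifying partitions of 8:
8
7 + 1
6 + 2
6 + 1 + 1
5 + 2 + 1
5 + 1 + 1 + 1
4 + 4
4 + 2 + 2
4 + 2 + 1 + 1
4 + 1 + 1 + 1 + 1
2 + 2 + 2 + 2
2 + 2 + 2 + 1 + 1
2 + 2 + 1 + 1 + 1 + 1
2 + 1 + 1 + 1 + 1 + 1 + 1
1 + 1 + 1 + 1 + 1 + 1 + 1 + 1
That's 15 in total.

15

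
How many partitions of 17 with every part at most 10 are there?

Enumerating by decreasing first part gives 267 partitions in all.

267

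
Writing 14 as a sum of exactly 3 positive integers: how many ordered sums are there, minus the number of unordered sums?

62

Compositions: C(13,2) = 78.
Partitions of 14 into exactly 3 parts: 16.
Difference: 78 − 16 = 62.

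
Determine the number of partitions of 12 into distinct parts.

15

Listing the qualifying partitions of 12:
12
11, 1
10, 2
9, 3
9, 2, 1
8, 4
8, 3, 1
7, 5
7, 4, 1
7, 3, 2
6, 5, 1
6, 4, 2
6, 3, 2, 1
5, 4, 3
5, 4, 2, 1
That's 15 in total.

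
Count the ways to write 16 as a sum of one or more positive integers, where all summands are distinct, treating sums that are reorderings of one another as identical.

A partial list (first 12 by largest part):
16
15+1
14+2
13+3
13+2+1
12+4
12+3+1
11+5
11+4+1
11+3+2
10+6
10+5+1
…and 20 more, for 32 total.

32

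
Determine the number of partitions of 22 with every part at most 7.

Counting exhaustively, 522 partitions satisfy the conditions.

522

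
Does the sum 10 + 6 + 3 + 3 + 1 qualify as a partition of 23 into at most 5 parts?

The parts sum to 23, and the condition 'there are at most 5 summands' holds.

Yes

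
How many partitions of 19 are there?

490

Enumerating by decreasing first part gives 490 partitions in all.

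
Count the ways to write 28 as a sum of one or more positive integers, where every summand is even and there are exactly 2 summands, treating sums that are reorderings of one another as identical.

Enumerating:
26,2
24,4
22,6
20,8
18,10
16,12
14,14
That's 7 in total.

7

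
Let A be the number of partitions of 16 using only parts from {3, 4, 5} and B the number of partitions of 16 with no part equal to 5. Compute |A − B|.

171

Partitions of 16 using only parts from {3, 4, 5}: 4.
Partitions of 16 with no part equal to 5: 175.
|4 − 175| = 171.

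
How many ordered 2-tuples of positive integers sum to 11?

By stars and bars with positive parts, the count is C(10,1) = 10.

10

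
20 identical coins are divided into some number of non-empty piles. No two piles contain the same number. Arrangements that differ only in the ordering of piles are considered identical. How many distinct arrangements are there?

64

There are too many to list fully; the first 12 (by largest part) are:
20
19 + 1
18 + 2
17 + 3
17 + 2 + 1
16 + 4
16 + 3 + 1
15 + 5
15 + 4 + 1
15 + 3 + 2
14 + 6
14 + 5 + 1
…and 52 more, for 64 total.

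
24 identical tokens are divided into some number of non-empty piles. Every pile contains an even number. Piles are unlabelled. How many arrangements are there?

77

Counting exhaustively, 77 partitions satisfy the conditions.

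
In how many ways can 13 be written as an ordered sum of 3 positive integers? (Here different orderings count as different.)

A composition of 13 into 3 positive parts is chosen by placing 2 dividers among the 12 gaps between 13 units: C(12,2) = 66.

66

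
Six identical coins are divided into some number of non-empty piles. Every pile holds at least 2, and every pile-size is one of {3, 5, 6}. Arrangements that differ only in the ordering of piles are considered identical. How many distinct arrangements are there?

Listing the qualifying partitions of 6:
6
3,3
That's 2 in total.

2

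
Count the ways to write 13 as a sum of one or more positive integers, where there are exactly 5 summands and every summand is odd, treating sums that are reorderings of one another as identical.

Listing the qualifying partitions of 13:
9,1,1,1,1
7,3,1,1,1
5,5,1,1,1
5,3,3,1,1
3,3,3,3,1

5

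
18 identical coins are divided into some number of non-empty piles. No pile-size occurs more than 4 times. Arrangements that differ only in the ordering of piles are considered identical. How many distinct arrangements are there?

Counting exhaustively, 262 partitions satisfy the conditions.

262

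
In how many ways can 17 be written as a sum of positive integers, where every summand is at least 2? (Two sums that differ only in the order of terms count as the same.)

66

There are too many to list fully; the first 12 (by largest part) are:
17
15,2
14,3
13,4
13,2,2
12,5
12,3,2
11,6
11,4,2
11,3,3
11,2,2,2
10,7
…and 54 more, for 66 total.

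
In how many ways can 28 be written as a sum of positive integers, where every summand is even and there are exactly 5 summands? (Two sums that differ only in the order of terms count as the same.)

They are:
2, 2, 2, 2, 20
2, 2, 2, 4, 18
2, 2, 2, 6, 16
2, 2, 4, 4, 16
2, 2, 2, 8, 14
2, 2, 4, 6, 14
2, 4, 4, 4, 14
2, 2, 2, 10, 12
2, 2, 4, 8, 12
2, 2, 6, 6, 12
2, 4, 4, 6, 12
4, 4, 4, 4, 12
2, 2, 4, 10, 10
2, 2, 6, 8, 10
2, 4, 4, 8, 10
2, 4, 6, 6, 10
4, 4, 4, 6, 10
2, 2, 8, 8, 8
2, 4, 6, 8, 8
4, 4, 4, 8, 8
2, 6, 6, 6, 8
4, 4, 6, 6, 8
4, 6, 6, 6, 6
That's 23 in total.

23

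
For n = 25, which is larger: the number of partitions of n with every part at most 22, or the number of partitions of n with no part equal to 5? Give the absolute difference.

Partitions of 25 with every part at most 22: 1954.
Partitions of 25 with no part equal to 5: 1331.
|1954 − 1331| = 623.

623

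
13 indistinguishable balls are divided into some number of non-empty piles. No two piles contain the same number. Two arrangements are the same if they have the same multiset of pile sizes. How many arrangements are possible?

The partitions of 13 that satisfy the conditions:
13
12+1
11+2
10+3
10+2+1
9+4
9+3+1
8+5
8+4+1
8+3+2
7+6
7+5+1
7+4+2
7+3+2+1
6+5+2
6+4+3
6+4+2+1
5+4+3+1

18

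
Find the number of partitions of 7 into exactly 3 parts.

4

Listing the qualifying partitions of 7:
5, 1, 1
4, 2, 1
3, 3, 1
3, 2, 2
That's 4 in total.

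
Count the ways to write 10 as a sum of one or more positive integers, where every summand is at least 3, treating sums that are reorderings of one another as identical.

5

They are:
10
3,7
4,6
5,5
3,3,4
Counting gives 5.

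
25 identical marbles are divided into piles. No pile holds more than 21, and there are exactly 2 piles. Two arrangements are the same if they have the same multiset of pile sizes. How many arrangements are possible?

They are:
21,4
20,5
19,6
18,7
17,8
16,9
15,10
14,11
13,12
That's 9 in total.

9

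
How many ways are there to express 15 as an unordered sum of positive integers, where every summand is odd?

27

A partial list (first 12 by largest part):
15
13+1+1
11+3+1
11+1+1+1+1
9+5+1
9+3+3
9+3+1+1+1
9+1+1+1+1+1+1
7+7+1
7+5+3
7+5+1+1+1
7+3+3+1+1
…and 15 more, for 27 total.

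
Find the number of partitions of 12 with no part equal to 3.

47

A partial list (first 12 by largest part):
12
1+11
2+10
1+1+10
1+2+9
1+1+1+9
4+8
2+2+8
1+1+2+8
1+1+1+1+8
5+7
1+4+7
…and 35 more, for 47 total.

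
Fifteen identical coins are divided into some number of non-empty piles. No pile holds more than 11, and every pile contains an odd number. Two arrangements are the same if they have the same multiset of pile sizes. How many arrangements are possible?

Enumerating:
1,3,11
1,1,1,1,11
1,5,9
3,3,9
1,1,1,3,9
1,1,1,1,1,1,9
1,7,7
3,5,7
1,1,1,5,7
1,1,3,3,7
1,1,1,1,1,3,7
1,1,1,1,1,1,1,1,7
5,5,5
1,1,3,5,5
1,1,1,1,1,5,5
1,3,3,3,5
1,1,1,1,3,3,5
1,1,1,1,1,1,1,3,5
1,1,1,1,1,1,1,1,1,1,5
3,3,3,3,3
1,1,1,3,3,3,3
1,1,1,1,1,1,3,3,3
1,1,1,1,1,1,1,1,1,3,3
1,1,1,1,1,1,1,1,1,1,1,1,3
1,1,1,1,1,1,1,1,1,1,1,1,1,1,1

25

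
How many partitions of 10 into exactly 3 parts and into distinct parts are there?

The partitions of 10 that satisfy the conditions:
7,2,1
6,3,1
5,4,1
5,3,2

4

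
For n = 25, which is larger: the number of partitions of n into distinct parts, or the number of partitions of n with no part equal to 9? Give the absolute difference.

1585

Partitions of 25 into distinct parts: 142.
Partitions of 25 with no part equal to 9: 1727.
|142 − 1727| = 1585.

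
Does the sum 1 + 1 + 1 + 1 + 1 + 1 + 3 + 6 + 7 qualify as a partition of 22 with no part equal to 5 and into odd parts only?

No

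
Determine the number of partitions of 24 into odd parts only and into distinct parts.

11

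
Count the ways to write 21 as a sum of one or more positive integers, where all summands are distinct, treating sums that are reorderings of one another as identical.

76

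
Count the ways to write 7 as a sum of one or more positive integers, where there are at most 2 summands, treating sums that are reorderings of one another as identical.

The partitions of 7 that satisfy the conditions:
7
6 + 1
5 + 2
4 + 3

4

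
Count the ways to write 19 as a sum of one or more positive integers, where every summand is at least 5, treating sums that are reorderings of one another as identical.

10

They are:
19
14 + 5
13 + 6
12 + 7
11 + 8
10 + 9
9 + 5 + 5
8 + 6 + 5
7 + 7 + 5
7 + 6 + 6
Counting gives 10.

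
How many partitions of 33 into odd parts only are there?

448

Direct enumeration gives 448 partitions.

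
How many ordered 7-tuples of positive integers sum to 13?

924

A composition of 13 into 7 positive parts is chosen by placing 6 dividers among the 12 gaps between 13 units: C(12,6) = 924.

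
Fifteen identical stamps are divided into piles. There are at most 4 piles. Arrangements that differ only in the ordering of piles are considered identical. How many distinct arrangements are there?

There are too many to list fully; the first 12 (by largest part) are:
15
14 + 1
13 + 2
13 + 1 + 1
12 + 3
12 + 2 + 1
12 + 1 + 1 + 1
11 + 4
11 + 3 + 1
11 + 2 + 2
11 + 2 + 1 + 1
10 + 5
…and 42 more, for 54 total.

54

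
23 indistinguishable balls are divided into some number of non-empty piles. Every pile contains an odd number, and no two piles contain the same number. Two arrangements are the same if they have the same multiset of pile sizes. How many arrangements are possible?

They are:
23
1 + 3 + 19
1 + 5 + 17
1 + 7 + 15
3 + 5 + 15
1 + 9 + 13
3 + 7 + 13
3 + 9 + 11
5 + 7 + 11
That's 9 in total.

9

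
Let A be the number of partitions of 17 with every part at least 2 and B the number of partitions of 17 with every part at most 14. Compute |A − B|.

227

Partitions of 17 with every part at least 2: 66.
Partitions of 17 with every part at most 14: 293.
|66 − 293| = 227.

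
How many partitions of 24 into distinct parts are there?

A full systematic count gives 122.

122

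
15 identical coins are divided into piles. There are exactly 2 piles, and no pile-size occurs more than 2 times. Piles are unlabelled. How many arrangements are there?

7

Enumerating:
14, 1
13, 2
12, 3
11, 4
10, 5
9, 6
8, 7
Counting gives 7.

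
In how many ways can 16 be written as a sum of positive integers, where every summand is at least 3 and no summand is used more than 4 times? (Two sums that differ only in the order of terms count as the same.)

They are:
16
13 + 3
12 + 4
11 + 5
10 + 6
10 + 3 + 3
9 + 7
9 + 4 + 3
8 + 8
8 + 5 + 3
8 + 4 + 4
7 + 6 + 3
7 + 5 + 4
7 + 3 + 3 + 3
6 + 6 + 4
6 + 5 + 5
6 + 4 + 3 + 3
5 + 5 + 3 + 3
5 + 4 + 4 + 3
4 + 4 + 4 + 4
4 + 3 + 3 + 3 + 3

21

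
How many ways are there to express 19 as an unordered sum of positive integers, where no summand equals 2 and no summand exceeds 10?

156

There are 156 such partitions.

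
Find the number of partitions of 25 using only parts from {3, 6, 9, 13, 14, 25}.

The partitions of 25 that satisfy the conditions:
25
13, 9, 3
13, 6, 6
13, 6, 3, 3
13, 3, 3, 3, 3

5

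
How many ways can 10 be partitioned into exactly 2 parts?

5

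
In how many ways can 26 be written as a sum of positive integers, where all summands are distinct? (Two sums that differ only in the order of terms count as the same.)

165

Systematic enumeration (by largest part, then next-largest, …) yields 165.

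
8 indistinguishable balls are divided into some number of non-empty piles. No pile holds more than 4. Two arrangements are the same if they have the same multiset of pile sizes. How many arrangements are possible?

15

Enumerating:
4 + 4
4 + 3 + 1
4 + 2 + 2
4 + 2 + 1 + 1
4 + 1 + 1 + 1 + 1
3 + 3 + 2
3 + 3 + 1 + 1
3 + 2 + 2 + 1
3 + 2 + 1 + 1 + 1
3 + 1 + 1 + 1 + 1 + 1
2 + 2 + 2 + 2
2 + 2 + 2 + 1 + 1
2 + 2 + 1 + 1 + 1 + 1
2 + 1 + 1 + 1 + 1 + 1 + 1
1 + 1 + 1 + 1 + 1 + 1 + 1 + 1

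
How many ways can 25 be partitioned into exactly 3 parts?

A partial list (first 12 by largest part):
23, 1, 1
22, 2, 1
21, 3, 1
21, 2, 2
20, 4, 1
20, 3, 2
19, 5, 1
19, 4, 2
19, 3, 3
18, 6, 1
18, 5, 2
18, 4, 3
…and 40 more, for 52 total.

52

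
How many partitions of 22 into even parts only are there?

56

A partial list (first 12 by largest part):
22
20, 2
18, 4
18, 2, 2
16, 6
16, 4, 2
16, 2, 2, 2
14, 8
14, 6, 2
14, 4, 4
14, 4, 2, 2
14, 2, 2, 2, 2
…and 44 more, for 56 total.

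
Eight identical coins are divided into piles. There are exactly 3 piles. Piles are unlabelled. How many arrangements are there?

Listing the qualifying partitions of 8:
6, 1, 1
5, 2, 1
4, 3, 1
4, 2, 2
3, 3, 2
Counting gives 5.

5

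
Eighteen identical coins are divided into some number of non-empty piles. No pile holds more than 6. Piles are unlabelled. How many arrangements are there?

199

Counting exhaustively, 199 partitions satisfy the conditions.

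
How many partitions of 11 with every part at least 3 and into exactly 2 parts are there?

3

Enumerating:
8,3
7,4
6,5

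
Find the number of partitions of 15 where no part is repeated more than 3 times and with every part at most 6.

There are too many to list fully; the first 12 (by largest part) are:
3, 6, 6
1, 2, 6, 6
1, 1, 1, 6, 6
4, 5, 6
1, 3, 5, 6
2, 2, 5, 6
1, 1, 2, 5, 6
1, 4, 4, 6
2, 3, 4, 6
1, 1, 3, 4, 6
1, 2, 2, 4, 6
1, 1, 1, 2, 4, 6
…and 40 more, for 52 total.

52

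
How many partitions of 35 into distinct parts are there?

585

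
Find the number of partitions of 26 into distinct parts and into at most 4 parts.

121

A full systematic count gives 121.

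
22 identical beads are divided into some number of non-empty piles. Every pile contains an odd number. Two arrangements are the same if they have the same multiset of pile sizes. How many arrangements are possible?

89

Systematic enumeration (by largest part, then next-largest, …) yields 89.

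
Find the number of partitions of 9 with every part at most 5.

Listing the qualifying partitions of 9:
4, 5
1, 3, 5
2, 2, 5
1, 1, 2, 5
1, 1, 1, 1, 5
1, 4, 4
2, 3, 4
1, 1, 3, 4
1, 2, 2, 4
1, 1, 1, 2, 4
1, 1, 1, 1, 1, 4
3, 3, 3
1, 2, 3, 3
1, 1, 1, 3, 3
2, 2, 2, 3
1, 1, 2, 2, 3
1, 1, 1, 1, 2, 3
1, 1, 1, 1, 1, 1, 3
1, 2, 2, 2, 2
1, 1, 1, 2, 2, 2
1, 1, 1, 1, 1, 2, 2
1, 1, 1, 1, 1, 1, 1, 2
1, 1, 1, 1, 1, 1, 1, 1, 1
That's 23 in total.

23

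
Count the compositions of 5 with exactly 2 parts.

4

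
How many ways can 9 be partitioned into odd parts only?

8

They are:
9
7, 1, 1
5, 3, 1
5, 1, 1, 1, 1
3, 3, 3
3, 3, 1, 1, 1
3, 1, 1, 1, 1, 1, 1
1, 1, 1, 1, 1, 1, 1, 1, 1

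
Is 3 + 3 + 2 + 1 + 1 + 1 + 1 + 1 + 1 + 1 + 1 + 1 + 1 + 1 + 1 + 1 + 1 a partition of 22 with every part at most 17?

Yes

The parts sum to 22, and the condition 'no summand exceeds 17' holds.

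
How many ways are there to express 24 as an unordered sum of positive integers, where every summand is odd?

122

There are 122 such partitions.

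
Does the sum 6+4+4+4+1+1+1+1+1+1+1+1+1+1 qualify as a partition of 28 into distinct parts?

The parts sum to 28, and the condition 'all summands are distinct' is violated.

No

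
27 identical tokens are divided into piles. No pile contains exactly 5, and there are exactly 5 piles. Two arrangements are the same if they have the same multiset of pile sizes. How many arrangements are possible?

A full systematic count gives 171.

171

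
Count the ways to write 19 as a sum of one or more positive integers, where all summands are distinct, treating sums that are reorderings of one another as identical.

A partial list (first 12 by largest part):
19
18 + 1
17 + 2
16 + 3
16 + 2 + 1
15 + 4
15 + 3 + 1
14 + 5
14 + 4 + 1
14 + 3 + 2
13 + 6
13 + 5 + 1
…and 42 more, for 54 total.

54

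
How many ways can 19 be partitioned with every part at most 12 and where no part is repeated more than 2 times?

Counting exhaustively, 141 partitions satisfy the conditions.

141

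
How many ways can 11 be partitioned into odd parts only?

12

They are:
11
9 + 1 + 1
7 + 3 + 1
7 + 1 + 1 + 1 + 1
5 + 5 + 1
5 + 3 + 3
5 + 3 + 1 + 1 + 1
5 + 1 + 1 + 1 + 1 + 1 + 1
3 + 3 + 3 + 1 + 1
3 + 3 + 1 + 1 + 1 + 1 + 1
3 + 1 + 1 + 1 + 1 + 1 + 1 + 1 + 1
1 + 1 + 1 + 1 + 1 + 1 + 1 + 1 + 1 + 1 + 1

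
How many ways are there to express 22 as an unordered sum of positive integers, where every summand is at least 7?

7

They are:
22
7 + 15
8 + 14
9 + 13
10 + 12
11 + 11
7 + 7 + 8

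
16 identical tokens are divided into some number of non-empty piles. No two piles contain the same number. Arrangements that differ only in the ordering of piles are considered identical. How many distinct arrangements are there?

A partial list (first 12 by largest part):
16
15,1
14,2
13,3
13,2,1
12,4
12,3,1
11,5
11,4,1
11,3,2
10,6
10,5,1
…and 20 more, for 32 total.

32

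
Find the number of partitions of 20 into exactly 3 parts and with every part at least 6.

2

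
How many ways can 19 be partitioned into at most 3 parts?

40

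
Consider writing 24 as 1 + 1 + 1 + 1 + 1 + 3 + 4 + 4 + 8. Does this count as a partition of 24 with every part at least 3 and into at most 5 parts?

The parts sum to 24, and the condition 'every summand is at least 3' is violated.

No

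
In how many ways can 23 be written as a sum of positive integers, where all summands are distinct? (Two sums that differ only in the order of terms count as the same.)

104

Direct enumeration gives 104 partitions.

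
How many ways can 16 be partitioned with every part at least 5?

6

They are:
16
11+5
10+6
9+7
8+8
6+5+5
Counting gives 6.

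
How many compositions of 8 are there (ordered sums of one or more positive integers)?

There are 7 gaps and each independently is a cut or not, giving 2^7 = 128.

128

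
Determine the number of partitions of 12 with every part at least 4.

5

They are:
12
8+4
7+5
6+6
4+4+4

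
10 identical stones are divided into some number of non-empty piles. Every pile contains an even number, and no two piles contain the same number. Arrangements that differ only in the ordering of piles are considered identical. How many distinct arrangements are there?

The partitions of 10 that satisfy the conditions:
10
8 + 2
6 + 4
Counting gives 3.

3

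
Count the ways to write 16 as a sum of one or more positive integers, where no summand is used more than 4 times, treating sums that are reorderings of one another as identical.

Systematic enumeration (by largest part, then next-largest, …) yields 164.

164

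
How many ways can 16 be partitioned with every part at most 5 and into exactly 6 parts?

Enumerating:
1+1+1+3+5+5
1+1+2+2+5+5
1+1+1+4+4+5
1+1+2+3+4+5
1+2+2+2+4+5
1+1+3+3+3+5
1+2+2+3+3+5
2+2+2+2+3+5
1+1+2+4+4+4
1+1+3+3+4+4
1+2+2+3+4+4
2+2+2+2+4+4
1+2+3+3+3+4
2+2+2+3+3+4
1+3+3+3+3+3
2+2+3+3+3+3

16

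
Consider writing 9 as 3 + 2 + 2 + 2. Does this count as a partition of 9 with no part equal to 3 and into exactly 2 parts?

No

The parts sum to 9, and the condition 'no summand equals 3' is violated.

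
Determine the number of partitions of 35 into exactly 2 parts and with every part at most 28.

11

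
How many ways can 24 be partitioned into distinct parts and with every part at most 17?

Systematic enumeration (by largest part, then next-largest, …) yields 108.

108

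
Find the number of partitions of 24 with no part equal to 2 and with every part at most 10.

397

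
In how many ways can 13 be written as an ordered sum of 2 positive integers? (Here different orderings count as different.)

12

By stars and bars with positive parts, the count is C(12,1) = 12.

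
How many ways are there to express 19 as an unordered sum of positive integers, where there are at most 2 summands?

The partitions of 19 that satisfy the conditions:
19
18,1
17,2
16,3
15,4
14,5
13,6
12,7
11,8
10,9

10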